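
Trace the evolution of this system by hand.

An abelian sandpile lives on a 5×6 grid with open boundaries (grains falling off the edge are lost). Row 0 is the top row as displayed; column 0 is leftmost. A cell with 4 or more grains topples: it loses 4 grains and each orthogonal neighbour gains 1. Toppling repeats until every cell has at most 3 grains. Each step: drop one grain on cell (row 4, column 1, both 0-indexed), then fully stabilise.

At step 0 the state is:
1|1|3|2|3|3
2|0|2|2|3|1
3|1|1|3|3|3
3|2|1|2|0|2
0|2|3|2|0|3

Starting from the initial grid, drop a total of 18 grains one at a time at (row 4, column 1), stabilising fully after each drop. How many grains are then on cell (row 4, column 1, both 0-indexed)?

t=0: 1|1|3|2|3|3
2|0|2|2|3|1
3|1|1|3|3|3
3|2|1|2|0|2
0|2|3|2|0|3
t=1: 1|1|3|2|3|3
2|0|2|2|3|1
3|1|1|3|3|3
3|2|1|2|0|2
0|3|3|2|0|3
t=2: 1|1|3|2|3|3
2|0|2|2|3|1
3|1|1|3|3|3
3|3|2|2|0|2
1|1|0|3|0|3
t=3: 1|1|3|2|3|3
2|0|2|2|3|1
3|1|1|3|3|3
3|3|2|2|0|2
1|2|0|3|0|3
t=4: 1|1|3|2|3|3
2|0|2|2|3|1
3|1|1|3|3|3
3|3|2|2|0|2
1|3|0|3|0|3
t=5: 1|1|3|2|3|3
3|0|2|2|3|1
0|3|1|3|3|3
1|1|3|2|0|2
3|1|1|3|0|3
t=6: 1|1|3|2|3|3
3|0|2|2|3|1
0|3|1|3|3|3
1|1|3|2|0|2
3|2|1|3|0|3
t=7: 1|1|3|2|3|3
3|0|2|2|3|1
0|3|1|3|3|3
1|1|3|2|0|2
3|3|1|3|0|3
t=8: 1|1|3|2|3|3
3|0|2|2|3|1
0|3|1|3|3|3
2|2|3|2|0|2
0|1|2|3|0|3
t=9: 1|1|3|2|3|3
3|0|2|2|3|1
0|3|1|3|3|3
2|2|3|2|0|2
0|2|2|3|0|3
t=10: 1|1|3|2|3|3
3|0|2|2|3|1
0|3|1|3|3|3
2|2|3|2|0|2
0|3|2|3|0|3
t=11: 1|1|3|2|3|3
3|0|2|2|3|1
0|3|1|3|3|3
2|3|3|2|0|2
1|0|3|3|0|3
t=12: 1|1|3|2|3|3
3|0|2|2|3|1
0|3|1|3|3|3
2|3|3|2|0|2
1|1|3|3|0|3
t=13: 1|1|3|2|3|3
3|0|2|2|3|1
0|3|1|3|3|3
2|3|3|2|0|2
1|2|3|3|0|3
t=14: 1|1|3|2|3|3
3|0|2|2|3|1
0|3|1|3|3|3
2|3|3|2|0|2
1|3|3|3|0|3
t=15: 1|2|1|1|2|1
3|2|1|2|3|0
1|1|1|3|2|1
3|2|3|1|2|3
2|2|2|1|1|3
t=16: 1|2|1|1|2|1
3|2|1|2|3|0
1|1|1|3|2|1
3|2|3|1|2|3
2|3|2|1|1|3
t=17: 1|2|1|1|2|1
3|2|1|2|3|0
1|1|1|3|2|1
3|3|3|1|2|3
3|0|3|1|1|3
t=18: 1|2|1|1|2|1
3|2|1|2|3|0
1|1|1|3|2|1
3|3|3|1|2|3
3|1|3|1|1|3

1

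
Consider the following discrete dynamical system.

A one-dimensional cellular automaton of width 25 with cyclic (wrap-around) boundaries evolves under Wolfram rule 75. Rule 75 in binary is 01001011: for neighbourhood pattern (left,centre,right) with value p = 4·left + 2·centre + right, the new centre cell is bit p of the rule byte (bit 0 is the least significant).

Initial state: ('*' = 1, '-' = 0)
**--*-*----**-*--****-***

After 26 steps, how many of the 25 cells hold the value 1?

17

[0] **--*-*----**-*--****-***
[1] -*-*----*****---**--*-*--
[2] *----****---*-****-*----*
[3] *-****--*-**--*--*---****
[4] *-*--*-*--**-*--*--***---
[5] ----*----***---*--**-*-**
[6] -***--****-*-**--***---**
[7] -*-*-**--*---**-**-*-****
[8] -----**-*--****-**---*--*
[9] -******---**--*-**-**--*-
[10] **----*-****-*--**-**-*--
[11] **-***--*--*---***-**---*
[12] -*-*-*-*--*--***-*-**-***
[13] ---------*--**-*---**-*-*
[14] -********--***---****----
[15] **------*-**-*-***--*-***
[16] -*-*****--**---*-*-*--*--
[17] *--*---*-***-**------*--*
[18] *-*--**--*-*-**-*****--**
[19] *---***-*----**-*---*-**-
[20] --***-*---*****---**--**-
[21] ***-*---***---*-****-***-
[22] *-*---***-*-**--*--*-*-*-
[23] ----***-*---**-*--*------
[24] *****-*---****---*--*****
[25] ----*---***--*-**--**----
[26] ****--***-*-*--**-***-***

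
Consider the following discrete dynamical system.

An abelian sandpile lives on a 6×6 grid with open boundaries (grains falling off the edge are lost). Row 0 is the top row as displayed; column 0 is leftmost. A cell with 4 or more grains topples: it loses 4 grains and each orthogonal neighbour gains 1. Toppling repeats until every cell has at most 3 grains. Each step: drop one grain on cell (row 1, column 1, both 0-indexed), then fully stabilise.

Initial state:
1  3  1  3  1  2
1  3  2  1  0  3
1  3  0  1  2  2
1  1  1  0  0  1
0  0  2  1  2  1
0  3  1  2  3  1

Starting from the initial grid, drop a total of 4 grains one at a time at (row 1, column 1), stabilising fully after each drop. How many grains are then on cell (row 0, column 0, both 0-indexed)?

gen 0: 1  3  1  3  1  2
1  3  2  1  0  3
1  3  0  1  2  2
1  1  1  0  0  1
0  0  2  1  2  1
0  3  1  2  3  1
gen 1: 2  0  2  3  1  2
2  2  3  1  0  3
2  0  1  1  2  2
1  2  1  0  0  1
0  0  2  1  2  1
0  3  1  2  3  1
gen 2: 2  0  2  3  1  2
2  3  3  1  0  3
2  0  1  1  2  2
1  2  1  0  0  1
0  0  2  1  2  1
0  3  1  2  3  1
gen 3: 2  1  3  3  1  2
3  1  0  2  0  3
2  1  2  1  2  2
1  2  1  0  0  1
0  0  2  1  2  1
0  3  1  2  3  1
gen 4: 2  1  3  3  1  2
3  2  0  2  0  3
2  1  2  1  2  2
1  2  1  0  0  1
0  0  2  1  2  1
0  3  1  2  3  1

2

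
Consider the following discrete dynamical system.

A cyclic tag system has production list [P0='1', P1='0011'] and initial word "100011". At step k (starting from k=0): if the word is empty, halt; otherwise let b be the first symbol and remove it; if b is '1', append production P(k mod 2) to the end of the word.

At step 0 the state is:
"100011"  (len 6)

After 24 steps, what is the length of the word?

0) "100011"  (len 6)
1) "000111"  (len 6)
2) "00111"  (len 5)
3) "0111"  (len 4)
4) "111"  (len 3)
5) "111"  (len 3)
6) "110011"  (len 6)
7) "100111"  (len 6)
8) "001110011"  (len 9)
9) "01110011"  (len 8)
10) "1110011"  (len 7)
11) "1100111"  (len 7)
12) "1001110011"  (len 10)
13) "0011100111"  (len 10)
14) "011100111"  (len 9)
15) "11100111"  (len 8)
16) "11001110011"  (len 11)
17) "10011100111"  (len 11)
18) "00111001110011"  (len 14)
19) "0111001110011"  (len 13)
20) "111001110011"  (len 12)
21) "110011100111"  (len 12)
22) "100111001110011"  (len 15)
23) "001110011100111"  (len 15)
24) "01110011100111"  (len 14)

14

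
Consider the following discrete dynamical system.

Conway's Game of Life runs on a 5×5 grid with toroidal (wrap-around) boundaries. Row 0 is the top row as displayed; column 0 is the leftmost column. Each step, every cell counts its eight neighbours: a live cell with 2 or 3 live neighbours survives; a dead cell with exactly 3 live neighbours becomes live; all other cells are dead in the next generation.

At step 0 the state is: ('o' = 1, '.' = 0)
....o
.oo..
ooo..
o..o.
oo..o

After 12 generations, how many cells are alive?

gen 0: ....o
.oo..
ooo..
o..o.
oo..o
gen 1: ..ooo
..oo.
o..oo
...o.
.o.o.
gen 2: .o..o
oo...
.....
o..o.
.....
gen 3: .o...
oo...
oo..o
.....
o...o
gen 4: .o..o
..o.o
.o..o
.o...
o....
gen 5: .o.oo
.oo.o
.ooo.
.o...
oo...
gen 6: ...oo
....o
...o.
.....
.o..o
gen 7: ...oo
....o
.....
.....
o..oo
gen 8: .....
...oo
.....
....o
o..o.
gen 9: ...o.
.....
...oo
....o
....o
gen 10: .....
...oo
...oo
o...o
...oo
gen 11: .....
...oo
.....
o....
o..oo
gen 12: o....
.....
....o
o....
o...o

5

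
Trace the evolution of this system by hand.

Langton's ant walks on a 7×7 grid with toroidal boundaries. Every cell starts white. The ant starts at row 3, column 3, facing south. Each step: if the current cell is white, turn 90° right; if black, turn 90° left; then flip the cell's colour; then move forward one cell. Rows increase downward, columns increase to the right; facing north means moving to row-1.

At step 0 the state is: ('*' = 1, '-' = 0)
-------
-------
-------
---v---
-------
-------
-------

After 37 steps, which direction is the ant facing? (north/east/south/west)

east

[0] -------
-------
-------
---v---
-------
-------
-------
[1] -------
-------
-------
--<*---
-------
-------
-------
[2] -------
-------
--^----
--**---
-------
-------
-------
[3] -------
-------
--*>---
--**---
-------
-------
-------
[4] -------
-------
--**---
--*v---
-------
-------
-------
[5] -------
-------
--**---
--*->--
-------
-------
-------
[6] -------
-------
--**---
--*-*--
----v--
-------
-------
[7] -------
-------
--**---
--*-*--
---<*--
-------
-------
[8] -------
-------
--**---
--*^*--
---**--
-------
-------
[9] -------
-------
--**---
--**>--
---**--
-------
-------
[10] -------
-------
--**^--
--**---
---**--
-------
-------
[11] -------
-------
--***>-
--**---
---**--
-------
-------
[12] -------
-------
--****-
--**-v-
---**--
-------
-------
[13] -------
-------
--****-
--**<*-
---**--
-------
-------
[14] -------
-------
--**^*-
--****-
---**--
-------
-------
[15] -------
-------
--*<-*-
--****-
---**--
-------
-------
[16] -------
-------
--*--*-
--*v**-
---**--
-------
-------
[17] -------
-------
--*--*-
--*->*-
---**--
-------
-------
[18] -------
-------
--*-^*-
--*--*-
---**--
-------
-------
[19] -------
-------
--*-*>-
--*--*-
---**--
-------
-------
[20] -------
-----^-
--*-*--
--*--*-
---**--
-------
-------
[21] -------
-----*>
--*-*--
--*--*-
---**--
-------
-------
[22] -------
-----**
--*-*-v
--*--*-
---**--
-------
-------
[23] -------
-----**
--*-*<*
--*--*-
---**--
-------
-------
[24] -------
-----^*
--*-***
--*--*-
---**--
-------
-------
[25] -------
----<-*
--*-***
--*--*-
---**--
-------
-------
[26] ----^--
----*-*
--*-***
--*--*-
---**--
-------
-------
[27] ----*>-
----*-*
--*-***
--*--*-
---**--
-------
-------
[28] ----**-
----*v*
--*-***
--*--*-
---**--
-------
-------
[29] ----**-
----<**
--*-***
--*--*-
---**--
-------
-------
[30] ----**-
-----**
--*-v**
--*--*-
---**--
-------
-------
[31] ----**-
-----**
--*-->*
--*--*-
---**--
-------
-------
[32] ----**-
-----^*
--*---*
--*--*-
---**--
-------
-------
[33] ----**-
----<-*
--*---*
--*--*-
---**--
-------
-------
[34] ----^*-
----*-*
--*---*
--*--*-
---**--
-------
-------
[35] ---<-*-
----*-*
--*---*
--*--*-
---**--
-------
-------
[36] ---*-*-
----*-*
--*---*
--*--*-
---**--
-------
---^---
[37] ---*-*-
----*-*
--*---*
--*--*-
---**--
-------
---*>--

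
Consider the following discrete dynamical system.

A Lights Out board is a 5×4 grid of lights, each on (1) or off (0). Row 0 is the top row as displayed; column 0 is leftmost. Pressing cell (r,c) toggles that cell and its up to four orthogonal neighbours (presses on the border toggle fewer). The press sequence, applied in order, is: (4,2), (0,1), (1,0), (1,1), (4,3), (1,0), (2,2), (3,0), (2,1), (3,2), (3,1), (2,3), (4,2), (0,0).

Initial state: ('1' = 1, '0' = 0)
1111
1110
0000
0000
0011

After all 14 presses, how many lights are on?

10

[0] 1111
1110
0000
0000
0011
[1] 1111
1110
0000
0010
0100
[2] 0001
1010
0000
0010
0100
[3] 1001
0110
1000
0010
0100
[4] 1101
1000
1100
0010
0100
[5] 1101
1000
1100
0011
0111
[6] 0101
0100
0100
0011
0111
[7] 0101
0110
0011
0001
0111
[8] 0101
0110
1011
1101
1111
[9] 0101
0010
0101
1001
1111
[10] 0101
0010
0111
1110
1101
[11] 0101
0010
0011
0000
1001
[12] 0101
0011
0000
0001
1001
[13] 0101
0011
0000
0011
1110
[14] 1001
1011
0000
0011
1110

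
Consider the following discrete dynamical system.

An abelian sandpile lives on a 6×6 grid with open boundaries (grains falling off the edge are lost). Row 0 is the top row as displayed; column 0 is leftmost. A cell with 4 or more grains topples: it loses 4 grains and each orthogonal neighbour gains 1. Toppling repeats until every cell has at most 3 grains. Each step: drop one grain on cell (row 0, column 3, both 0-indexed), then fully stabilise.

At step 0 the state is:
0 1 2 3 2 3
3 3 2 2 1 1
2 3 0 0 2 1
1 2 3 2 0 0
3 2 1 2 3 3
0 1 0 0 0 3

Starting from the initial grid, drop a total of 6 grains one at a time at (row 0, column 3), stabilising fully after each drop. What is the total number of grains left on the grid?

54

0) 0 1 2 3 2 3
3 3 2 2 1 1
2 3 0 0 2 1
1 2 3 2 0 0
3 2 1 2 3 3
0 1 0 0 0 3
1) 0 1 3 0 3 3
3 3 2 3 1 1
2 3 0 0 2 1
1 2 3 2 0 0
3 2 1 2 3 3
0 1 0 0 0 3
2) 0 1 3 1 3 3
3 3 2 3 1 1
2 3 0 0 2 1
1 2 3 2 0 0
3 2 1 2 3 3
0 1 0 0 0 3
3) 0 1 3 2 3 3
3 3 2 3 1 1
2 3 0 0 2 1
1 2 3 2 0 0
3 2 1 2 3 3
0 1 0 0 0 3
4) 0 1 3 3 3 3
3 3 2 3 1 1
2 3 0 0 2 1
1 2 3 2 0 0
3 2 1 2 3 3
0 1 0 0 0 3
5) 1 3 1 3 1 0
1 2 1 1 3 2
0 1 2 1 2 1
2 3 3 2 0 0
3 2 1 2 3 3
0 1 0 0 0 3
6) 1 3 2 0 2 0
1 2 1 2 3 2
0 1 2 1 2 1
2 3 3 2 0 0
3 2 1 2 3 3
0 1 0 0 0 3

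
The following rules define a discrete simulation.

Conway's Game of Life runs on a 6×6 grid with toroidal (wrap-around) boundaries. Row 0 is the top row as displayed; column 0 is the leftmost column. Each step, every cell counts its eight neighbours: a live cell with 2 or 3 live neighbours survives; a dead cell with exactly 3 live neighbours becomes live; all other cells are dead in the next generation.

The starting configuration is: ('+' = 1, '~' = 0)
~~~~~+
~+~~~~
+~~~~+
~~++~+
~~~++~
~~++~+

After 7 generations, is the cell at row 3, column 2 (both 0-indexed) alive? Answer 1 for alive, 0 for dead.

gen 0: ~~~~~+
~+~~~~
+~~~~+
~~++~+
~~~++~
~~++~+
gen 1: +~+~+~
~~~~~+
+++~++
+~++~+
~~~~~+
~~++~+
gen 2: +++~+~
~~+~~~
~~+~~~
~~++~~
~+~~~+
++++~+
gen 3: ~~~~+~
~~+~~~
~++~~~
~+++~~
~~~~~+
~~~+~~
gen 4: ~~~+~~
~+++~~
~~~~~~
++~+~~
~~~++~
~~~~+~
gen 5: ~~~++~
~~++~~
+~~+~~
~~+++~
~~++++
~~~~+~
gen 6: ~~+~+~
~~+~~~
~+~~~~
~+~~~~
~~+~~+
~~+~~~
gen 7: ~++~~~
~+++~~
~++~~~
+++~~~
~++~~~
~++~~~

1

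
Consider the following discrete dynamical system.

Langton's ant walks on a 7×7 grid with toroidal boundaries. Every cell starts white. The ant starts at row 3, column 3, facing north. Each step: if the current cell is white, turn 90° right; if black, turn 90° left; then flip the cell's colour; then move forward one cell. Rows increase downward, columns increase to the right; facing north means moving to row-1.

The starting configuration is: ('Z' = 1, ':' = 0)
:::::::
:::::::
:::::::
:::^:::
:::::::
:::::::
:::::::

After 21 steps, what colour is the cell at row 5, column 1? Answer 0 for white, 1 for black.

1

0) :::::::
:::::::
:::::::
:::^:::
:::::::
:::::::
:::::::
1) :::::::
:::::::
:::::::
:::Z>::
:::::::
:::::::
:::::::
2) :::::::
:::::::
:::::::
:::ZZ::
::::v::
:::::::
:::::::
3) :::::::
:::::::
:::::::
:::ZZ::
:::<Z::
:::::::
:::::::
4) :::::::
:::::::
:::::::
:::^Z::
:::ZZ::
:::::::
:::::::
5) :::::::
:::::::
:::::::
::<:Z::
:::ZZ::
:::::::
:::::::
6) :::::::
:::::::
::^::::
::Z:Z::
:::ZZ::
:::::::
:::::::
7) :::::::
:::::::
::Z>:::
::Z:Z::
:::ZZ::
:::::::
:::::::
8) :::::::
:::::::
::ZZ:::
::ZvZ::
:::ZZ::
:::::::
:::::::
9) :::::::
:::::::
::ZZ:::
::<ZZ::
:::ZZ::
:::::::
:::::::
10) :::::::
:::::::
::ZZ:::
:::ZZ::
::vZZ::
:::::::
:::::::
11) :::::::
:::::::
::ZZ:::
:::ZZ::
:<ZZZ::
:::::::
:::::::
12) :::::::
:::::::
::ZZ:::
:^:ZZ::
:ZZZZ::
:::::::
:::::::
13) :::::::
:::::::
::ZZ:::
:Z>ZZ::
:ZZZZ::
:::::::
:::::::
14) :::::::
:::::::
::ZZ:::
:ZZZZ::
:ZvZZ::
:::::::
:::::::
15) :::::::
:::::::
::ZZ:::
:ZZZZ::
:Z:>Z::
:::::::
:::::::
16) :::::::
:::::::
::ZZ:::
:ZZ^Z::
:Z::Z::
:::::::
:::::::
17) :::::::
:::::::
::ZZ:::
:Z<:Z::
:Z::Z::
:::::::
:::::::
18) :::::::
:::::::
::ZZ:::
:Z::Z::
:Zv:Z::
:::::::
:::::::
19) :::::::
:::::::
::ZZ:::
:Z::Z::
:<Z:Z::
:::::::
:::::::
20) :::::::
:::::::
::ZZ:::
:Z::Z::
::Z:Z::
:v:::::
:::::::
21) :::::::
:::::::
::ZZ:::
:Z::Z::
::Z:Z::
<Z:::::
:::::::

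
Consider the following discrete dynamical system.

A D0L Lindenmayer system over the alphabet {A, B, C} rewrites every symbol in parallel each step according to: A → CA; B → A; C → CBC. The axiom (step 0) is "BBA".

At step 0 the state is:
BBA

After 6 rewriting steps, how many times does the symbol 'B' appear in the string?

gen 0: BBA
gen 1: AACA
gen 2: CACACBCCA
gen 3: CBCCACBCCACBCACBCCBCCA
gen 4: CBCACBCCBCCACBCACBCCBCCACBCACBCCACBCACBCCBCACBCCBCCA
gen 5: CBCACBCCACBCACBCCBCACBCCBCCACBCACBCCACBCACBCCBCACBCCBCCACB…CACBCACBCCBCCACBCACBCCACBCACBCCBCACBCCACBCACBCCBCACBCCBCCA  (len 121)
gen 6: CBCACBCCACBCACBCCBCCACBCACBCCACBCACBCCBCACBCCACBCACBCCBCAC…CACBCACBCCBCCACBCACBCCACBCACBCCBCACBCCACBCACBCCBCACBCCBCCA  (len 281)

69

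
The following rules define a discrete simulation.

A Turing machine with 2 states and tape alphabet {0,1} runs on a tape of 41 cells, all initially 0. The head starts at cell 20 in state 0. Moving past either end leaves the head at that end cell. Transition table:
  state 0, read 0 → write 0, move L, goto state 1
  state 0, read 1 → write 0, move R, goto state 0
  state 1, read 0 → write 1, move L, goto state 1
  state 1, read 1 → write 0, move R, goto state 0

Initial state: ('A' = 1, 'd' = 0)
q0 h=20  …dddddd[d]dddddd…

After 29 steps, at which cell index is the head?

0) q0 h=20  …dddddd[d]dddddd…
1) q1 h=19  …dddddd[d]dddddd…
2) q1 h=18  …dddddd[d]Addddd…
3) q1 h=17  …dddddd[d]AAdddd…
4) q1 h=16  …dddddd[d]AAAddd…
5) q1 h=15  …dddddd[d]AAAAdd…
6) q1 h=14  …dddddd[d]AAAAAd…
7) q1 h=13  …dddddd[d]AAAAAA…
8) q1 h=12  …dddddd[d]AAAAAA…
9) q1 h=11  …dddddd[d]AAAAAA…
10) q1 h=10  …dddddd[d]AAAAAA…
11) q1 h= 9  …dddddd[d]AAAAAA…
12) q1 h= 8  …dddddd[d]AAAAAA…
13) q1 h= 7  …dddddd[d]AAAAAA…
14) q1 h= 6  |dddddd[d]AAAAAA…
15) q1 h= 5  |ddddd[d]AAAAAA…
16) q1 h= 4  |dddd[d]AAAAAA…
17) q1 h= 3  |ddd[d]AAAAAA…
18) q1 h= 2  |dd[d]AAAAAA…
19) q1 h= 1  |d[d]AAAAAA…
20) q1 h= 0  |[d]AAAAAA…
21) q1 h= 0  |[A]AAAAAA…
22) q0 h= 1  |d[A]AAAAAA…
23) q0 h= 2  |dd[A]AAAAAA…
24) q0 h= 3  |ddd[A]AAAAAA…
25) q0 h= 4  |dddd[A]AAAAAA…
26) q0 h= 5  |ddddd[A]AAAAAA…
27) q0 h= 6  |dddddd[A]AAAAAA…
28) q0 h= 7  …dddddd[A]AAAAAA…
29) q0 h= 8  …dddddd[A]AAAAAA…

8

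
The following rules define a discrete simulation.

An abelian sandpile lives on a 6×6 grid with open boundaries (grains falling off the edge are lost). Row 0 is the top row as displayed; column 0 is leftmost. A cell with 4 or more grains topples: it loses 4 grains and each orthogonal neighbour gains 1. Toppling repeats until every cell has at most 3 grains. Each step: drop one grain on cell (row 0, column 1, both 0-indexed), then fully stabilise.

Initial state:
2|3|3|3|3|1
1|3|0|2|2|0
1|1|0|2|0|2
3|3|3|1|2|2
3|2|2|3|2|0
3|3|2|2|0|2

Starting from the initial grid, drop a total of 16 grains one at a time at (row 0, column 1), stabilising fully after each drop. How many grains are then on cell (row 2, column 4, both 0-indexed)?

k=0  2|3|3|3|3|1
1|3|0|2|2|0
1|1|0|2|0|2
3|3|3|1|2|2
3|2|2|3|2|0
3|3|2|2|0|2
k=1  3|2|1|1|0|2
2|0|2|3|3|0
1|2|0|2|0|2
3|3|3|1|2|2
3|2|2|3|2|0
3|3|2|2|0|2
k=2  3|3|1|1|0|2
2|0|2|3|3|0
1|2|0|2|0|2
3|3|3|1|2|2
3|2|2|3|2|0
3|3|2|2|0|2
k=3  0|1|2|1|0|2
3|1|2|3|3|0
1|2|0|2|0|2
3|3|3|1|2|2
3|2|2|3|2|0
3|3|2|2|0|2
k=4  0|2|2|1|0|2
3|1|2|3|3|0
1|2|0|2|0|2
3|3|3|1|2|2
3|2|2|3|2|0
3|3|2|2|0|2
k=5  0|3|2|1|0|2
3|1|2|3|3|0
1|2|0|2|0|2
3|3|3|1|2|2
3|2|2|3|2|0
3|3|2|2|0|2
k=6  1|0|3|1|0|2
3|2|2|3|3|0
1|2|0|2|0|2
3|3|3|1|2|2
3|2|2|3|2|0
3|3|2|2|0|2
k=7  1|1|3|1|0|2
3|2|2|3|3|0
1|2|0|2|0|2
3|3|3|1|2|2
3|2|2|3|2|0
3|3|2|2|0|2
k=8  1|2|3|1|0|2
3|2|2|3|3|0
1|2|0|2|0|2
3|3|3|1|2|2
3|2|2|3|2|0
3|3|2|2|0|2
k=9  1|3|3|1|0|2
3|2|2|3|3|0
1|2|0|2|0|2
3|3|3|1|2|2
3|2|2|3|2|0
3|3|2|2|0|2
k=10  2|1|0|2|0|2
3|3|3|3|3|0
1|2|0|2|0|2
3|3|3|1|2|2
3|2|2|3|2|0
3|3|2|2|0|2
k=11  2|2|0|2|0|2
3|3|3|3|3|0
1|2|0|2|0|2
3|3|3|1|2|2
3|2|2|3|2|0
3|3|2|2|0|2
k=12  2|3|0|2|0|2
3|3|3|3|3|0
1|2|0|2|0|2
3|3|3|1|2|2
3|2|2|3|2|0
3|3|2|2|0|2
k=13  0|2|2|3|1|2
1|2|1|1|0|1
2|3|1|3|1|2
3|3|3|1|2|2
3|2|2|3|2|0
3|3|2|2|0|2
k=14  0|3|2|3|1|2
1|2|1|1|0|1
2|3|1|3|1|2
3|3|3|1|2|2
3|2|2|3|2|0
3|3|2|2|0|2
k=15  1|0|3|3|1|2
1|3|1|1|0|1
2|3|1|3|1|2
3|3|3|1|2|2
3|2|2|3|2|0
3|3|2|2|0|2
k=16  1|1|3|3|1|2
1|3|1|1|0|1
2|3|1|3|1|2
3|3|3|1|2|2
3|2|2|3|2|0
3|3|2|2|0|2

1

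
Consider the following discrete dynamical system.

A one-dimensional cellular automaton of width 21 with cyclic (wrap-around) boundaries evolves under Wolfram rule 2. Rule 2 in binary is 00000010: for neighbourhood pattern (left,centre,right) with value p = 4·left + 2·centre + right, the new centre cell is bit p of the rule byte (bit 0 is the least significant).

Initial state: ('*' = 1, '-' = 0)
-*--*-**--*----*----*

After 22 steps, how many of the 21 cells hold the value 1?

4

0) -*--*-**--*----*----*
1) ---*-----*----*----*-
2) --*-----*----*----*--
3) -*-----*----*----*---
4) *-----*----*----*----
5) -----*----*----*----*
6) ----*----*----*----*-
7) ---*----*----*----*--
8) --*----*----*----*---
9) -*----*----*----*----
10) *----*----*----*-----
11) ----*----*----*-----*
12) ---*----*----*-----*-
13) --*----*----*-----*--
14) -*----*----*-----*---
15) *----*----*-----*----
16) ----*----*-----*----*
17) ---*----*-----*----*-
18) --*----*-----*----*--
19) -*----*-----*----*---
20) *----*-----*----*----
21) ----*-----*----*----*
22) ---*-----*----*----*-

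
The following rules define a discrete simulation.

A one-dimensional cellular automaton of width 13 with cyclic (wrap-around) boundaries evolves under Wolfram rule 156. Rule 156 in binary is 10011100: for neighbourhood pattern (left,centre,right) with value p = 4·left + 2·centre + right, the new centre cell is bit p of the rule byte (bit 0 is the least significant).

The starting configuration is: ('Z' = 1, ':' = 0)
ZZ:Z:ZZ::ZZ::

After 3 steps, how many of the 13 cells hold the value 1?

k=0  ZZ:Z:ZZ::ZZ::
k=1  Z::Z:Z:Z:Z:Z:
k=2  ZZ:Z:Z:Z:Z:Z:
k=3  Z::Z:Z:Z:Z:Z:

6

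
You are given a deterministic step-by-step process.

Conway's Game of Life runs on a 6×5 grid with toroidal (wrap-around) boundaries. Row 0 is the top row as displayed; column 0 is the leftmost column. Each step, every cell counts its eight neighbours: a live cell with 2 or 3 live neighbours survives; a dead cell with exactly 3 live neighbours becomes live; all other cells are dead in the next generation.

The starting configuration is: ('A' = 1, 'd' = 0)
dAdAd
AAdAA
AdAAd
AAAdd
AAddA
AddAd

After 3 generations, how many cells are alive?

0) dAdAd
AAdAA
AdAAd
AAAdd
AAddA
AddAd
1) dAdAd
ddddd
ddddd
ddddd
dddAd
dddAd
2) ddAdd
ddddd
ddddd
ddddd
ddddd
dddAA
3) dddAd
ddddd
ddddd
ddddd
ddddd
dddAd

2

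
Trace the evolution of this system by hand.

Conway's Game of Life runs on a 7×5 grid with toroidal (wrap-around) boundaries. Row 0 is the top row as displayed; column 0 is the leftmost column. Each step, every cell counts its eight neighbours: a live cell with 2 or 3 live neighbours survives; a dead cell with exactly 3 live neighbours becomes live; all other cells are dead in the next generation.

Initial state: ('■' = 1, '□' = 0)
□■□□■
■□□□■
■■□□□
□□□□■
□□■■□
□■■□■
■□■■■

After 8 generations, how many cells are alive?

k=0  □■□□■
■□□□■
■■□□□
□□□□■
□□■■□
□■■□■
■□■■■
k=1  □■■□□
□□□□■
□■□□□
■■■■■
■■■□■
□□□□□
□□□□□
k=2  □□□□□
■■■□□
□■□□□
□□□□□
□□□□□
■■□□□
□□□□□
k=3  □■□□□
■■■□□
■■■□□
□□□□□
□□□□□
□□□□□
□□□□□
k=4  ■■■□□
□□□□□
■□■□□
□■□□□
□□□□□
□□□□□
□□□□□
k=5  □■□□□
■□■□□
□■□□□
□■□□□
□□□□□
□□□□□
□■□□□
k=6  ■■■□□
■□■□□
■■■□□
□□□□□
□□□□□
□□□□□
□□□□□
k=7  ■□■□□
□□□■■
■□■□□
□■□□□
□□□□□
□□□□□
□■□□□
k=8  ■■■■■
■□■■■
■■■■■
□■□□□
□□□□□
□□□□□
□■□□□

16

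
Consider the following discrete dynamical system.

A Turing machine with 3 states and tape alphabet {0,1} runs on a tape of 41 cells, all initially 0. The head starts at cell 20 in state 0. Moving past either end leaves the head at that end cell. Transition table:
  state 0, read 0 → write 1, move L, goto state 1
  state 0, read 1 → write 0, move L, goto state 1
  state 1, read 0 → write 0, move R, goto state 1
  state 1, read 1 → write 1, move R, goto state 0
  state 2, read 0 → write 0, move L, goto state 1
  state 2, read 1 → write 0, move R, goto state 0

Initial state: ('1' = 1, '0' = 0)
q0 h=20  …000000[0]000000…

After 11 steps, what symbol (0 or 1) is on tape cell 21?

gen 0: q0 h=20  …000000[0]000000…
gen 1: q1 h=19  …000000[0]100000…
gen 2: q1 h=20  …000000[1]000000…
gen 3: q0 h=21  …000001[0]000000…
gen 4: q1 h=20  …000000[1]100000…
gen 5: q0 h=21  …000001[1]000000…
gen 6: q1 h=20  …000000[1]000000…
gen 7: q0 h=21  …000001[0]000000…
gen 8: q1 h=20  …000000[1]100000…
gen 9: q0 h=21  …000001[1]000000…
gen 10: q1 h=20  …000000[1]000000…
gen 11: q0 h=21  …000001[0]000000…

0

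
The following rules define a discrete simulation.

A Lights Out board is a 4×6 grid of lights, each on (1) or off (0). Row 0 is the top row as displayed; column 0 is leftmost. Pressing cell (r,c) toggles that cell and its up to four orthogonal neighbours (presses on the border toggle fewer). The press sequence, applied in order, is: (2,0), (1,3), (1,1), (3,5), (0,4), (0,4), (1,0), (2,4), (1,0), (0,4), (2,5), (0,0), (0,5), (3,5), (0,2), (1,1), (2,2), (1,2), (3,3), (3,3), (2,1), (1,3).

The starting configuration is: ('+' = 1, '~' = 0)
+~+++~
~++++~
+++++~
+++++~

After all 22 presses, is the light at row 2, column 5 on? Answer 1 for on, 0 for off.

0

t=0: +~+++~
~++++~
+++++~
+++++~
t=1: +~+++~
+++++~
~~+++~
~++++~
t=2: +~+~+~
++~~~~
~~+~+~
~++++~
t=3: +++~+~
~~+~~~
~++~+~
~++++~
t=4: +++~+~
~~+~~~
~++~++
~+++~+
t=5: ++++~+
~~+~+~
~++~++
~+++~+
t=6: +++~+~
~~+~~~
~++~++
~+++~+
t=7: ~++~+~
+++~~~
+++~++
~+++~+
t=8: ~++~+~
+++~+~
++++~~
~+++++
t=9: +++~+~
~~+~+~
~+++~~
~+++++
t=10: ++++~+
~~+~~~
~+++~~
~+++++
t=11: ++++~+
~~+~~+
~+++++
~++++~
t=12: ~~++~+
+~+~~+
~+++++
~++++~
t=13: ~~+++~
+~+~~~
~+++++
~++++~
t=14: ~~+++~
+~+~~~
~++++~
~+++~+
t=15: ~+~~+~
+~~~~~
~++++~
~+++~+
t=16: ~~~~+~
~++~~~
~~+++~
~+++~+
t=17: ~~~~+~
~+~~~~
~+~~+~
~+~+~+
t=18: ~~+~+~
~~++~~
~++~+~
~+~+~+
t=19: ~~+~+~
~~++~~
~++++~
~++~++
t=20: ~~+~+~
~~++~~
~++~+~
~+~+~+
t=21: ~~+~+~
~+++~~
+~~~+~
~~~+~+
t=22: ~~+++~
~+~~+~
+~~++~
~~~+~+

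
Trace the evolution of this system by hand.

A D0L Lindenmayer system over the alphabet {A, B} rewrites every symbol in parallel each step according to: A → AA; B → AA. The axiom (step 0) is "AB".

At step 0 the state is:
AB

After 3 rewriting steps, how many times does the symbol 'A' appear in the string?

16

[0] AB
[1] AAAA
[2] AAAAAAAA
[3] AAAAAAAAAAAAAAAA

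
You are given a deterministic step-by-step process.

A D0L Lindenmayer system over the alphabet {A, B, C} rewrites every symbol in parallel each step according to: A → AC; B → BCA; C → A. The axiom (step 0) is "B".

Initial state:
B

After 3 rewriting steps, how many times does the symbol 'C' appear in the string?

4

step 0: B
step 1: BCA
step 2: BCAAAC
step 3: BCAAACACACA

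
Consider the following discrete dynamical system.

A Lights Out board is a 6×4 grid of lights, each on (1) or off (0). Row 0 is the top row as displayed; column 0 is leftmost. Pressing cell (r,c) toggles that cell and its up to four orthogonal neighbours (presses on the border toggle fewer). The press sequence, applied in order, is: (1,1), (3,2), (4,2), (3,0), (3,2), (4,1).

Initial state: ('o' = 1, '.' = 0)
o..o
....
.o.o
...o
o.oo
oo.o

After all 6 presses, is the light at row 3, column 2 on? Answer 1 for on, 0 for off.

gen 0: o..o
....
.o.o
...o
o.oo
oo.o
gen 1: oo.o
ooo.
...o
...o
o.oo
oo.o
gen 2: oo.o
ooo.
..oo
.oo.
o..o
oo.o
gen 3: oo.o
ooo.
..oo
.o..
ooo.
oooo
gen 4: oo.o
ooo.
o.oo
o...
.oo.
oooo
gen 5: oo.o
ooo.
o..o
oooo
.o..
oooo
gen 6: oo.o
ooo.
o..o
o.oo
o.o.
o.oo

1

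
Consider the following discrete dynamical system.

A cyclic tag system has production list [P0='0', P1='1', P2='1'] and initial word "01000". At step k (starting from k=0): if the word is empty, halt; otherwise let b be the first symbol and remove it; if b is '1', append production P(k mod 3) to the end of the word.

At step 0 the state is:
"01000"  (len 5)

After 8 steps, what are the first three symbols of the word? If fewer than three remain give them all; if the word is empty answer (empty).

(empty)

step 0: "01000"  (len 5)
step 1: "1000"  (len 4)
step 2: "0001"  (len 4)
step 3: "001"  (len 3)
step 4: "01"  (len 2)
step 5: "1"  (len 1)
step 6: "1"  (len 1)
step 7: "0"  (len 1)
step 8: (halted — word empty)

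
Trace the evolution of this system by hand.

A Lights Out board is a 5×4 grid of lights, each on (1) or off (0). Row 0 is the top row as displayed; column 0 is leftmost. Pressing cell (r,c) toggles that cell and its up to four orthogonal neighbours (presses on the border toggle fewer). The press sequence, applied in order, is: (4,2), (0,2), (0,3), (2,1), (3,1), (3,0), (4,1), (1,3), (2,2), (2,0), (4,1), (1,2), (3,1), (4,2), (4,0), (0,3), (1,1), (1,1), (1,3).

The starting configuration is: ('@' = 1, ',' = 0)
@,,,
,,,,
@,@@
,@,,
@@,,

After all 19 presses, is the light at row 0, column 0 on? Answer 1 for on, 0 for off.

1

step 0: @,,,
,,,,
@,@@
,@,,
@@,,
step 1: @,,,
,,,,
@,@@
,@@,
@,@@
step 2: @@@@
,,@,
@,@@
,@@,
@,@@
step 3: @@,,
,,@@
@,@@
,@@,
@,@@
step 4: @@,,
,@@@
,@,@
,,@,
@,@@
step 5: @@,,
,@@@
,,,@
@@,,
@@@@
step 6: @@,,
,@@@
@,,@
,,,,
,@@@
step 7: @@,,
,@@@
@,,@
,@,,
@,,@
step 8: @@,@
,@,,
@,,,
,@,,
@,,@
step 9: @@,@
,@@,
@@@@
,@@,
@,,@
step 10: @@,@
@@@,
,,@@
@@@,
@,,@
step 11: @@,@
@@@,
,,@@
@,@,
,@@@
step 12: @@@@
@,,@
,,,@
@,@,
,@@@
step 13: @@@@
@,,@
,@,@
,@,,
,,@@
step 14: @@@@
@,,@
,@,@
,@@,
,@,,
step 15: @@@@
@,,@
,@,@
@@@,
@,,,
step 16: @@,,
@,,,
,@,@
@@@,
@,,,
step 17: @,,,
,@@,
,,,@
@@@,
@,,,
step 18: @@,,
@,,,
,@,@
@@@,
@,,,
step 19: @@,@
@,@@
,@,,
@@@,
@,,,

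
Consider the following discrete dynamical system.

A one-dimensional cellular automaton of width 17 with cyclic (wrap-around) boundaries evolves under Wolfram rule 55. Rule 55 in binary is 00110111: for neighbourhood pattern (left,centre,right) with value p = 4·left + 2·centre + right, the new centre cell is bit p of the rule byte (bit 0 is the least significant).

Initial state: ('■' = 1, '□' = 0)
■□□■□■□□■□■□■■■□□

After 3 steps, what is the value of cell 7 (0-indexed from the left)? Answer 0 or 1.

1

step 0: ■□□■□■□□■□■□■■■□□
step 1: ■■■■■■■■■■■■□□□■■
step 2: □□□□□□□□□□□□■■■□□
step 3: ■■■■■■■■■■■■□□□■■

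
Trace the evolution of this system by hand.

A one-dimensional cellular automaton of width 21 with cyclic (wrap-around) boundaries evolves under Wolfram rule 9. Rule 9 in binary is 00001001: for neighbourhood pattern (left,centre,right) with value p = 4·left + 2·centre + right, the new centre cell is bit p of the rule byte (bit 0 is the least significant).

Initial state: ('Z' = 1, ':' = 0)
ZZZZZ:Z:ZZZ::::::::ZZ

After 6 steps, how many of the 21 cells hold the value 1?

7

step 0: ZZZZZ:Z:ZZZ::::::::ZZ
step 1: ::::::::Z:::ZZZZZZ:Z:
step 2: ZZZZZZZ:::Z:Z::::::::
step 3: Z:::::::Z:::::ZZZZZZ:
step 4: ::ZZZZZ:::ZZZ:Z::::::
step 5: Z:Z:::::Z:Z:::::ZZZZZ
step 6: ::::ZZZ:::::ZZZ:Z::::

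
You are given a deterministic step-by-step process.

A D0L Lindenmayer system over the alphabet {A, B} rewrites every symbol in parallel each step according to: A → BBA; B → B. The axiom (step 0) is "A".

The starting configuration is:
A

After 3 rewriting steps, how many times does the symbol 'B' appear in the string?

6

k=0  A
k=1  BBA
k=2  BBBBA
k=3  BBBBBBA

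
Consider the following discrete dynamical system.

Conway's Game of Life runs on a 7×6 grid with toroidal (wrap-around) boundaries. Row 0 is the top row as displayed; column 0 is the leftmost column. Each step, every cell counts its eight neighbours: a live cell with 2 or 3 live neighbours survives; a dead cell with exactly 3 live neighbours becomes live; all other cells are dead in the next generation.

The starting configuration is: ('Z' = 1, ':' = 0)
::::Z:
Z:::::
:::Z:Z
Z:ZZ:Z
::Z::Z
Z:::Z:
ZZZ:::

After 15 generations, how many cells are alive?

3

gen 0: ::::Z:
Z:::::
:::Z:Z
Z:ZZ:Z
::Z::Z
Z:::Z:
ZZZ:::
gen 1: Z::::Z
::::ZZ
:ZZZ:Z
ZZZZ:Z
::Z:::
Z:ZZ::
ZZ:Z::
gen 2: :Z::::
:ZZZ::
::::::
:::::Z
::::ZZ
Z::Z::
:::ZZ:
gen 3: :Z::Z:
:ZZ:::
::Z:::
::::ZZ
Z:::ZZ
:::Z::
::ZZZ:
gen 4: :Z::Z:
:ZZZ::
:ZZZ::
Z::ZZ:
Z::Z::
::Z:::
::Z:Z:
gen 5: :Z::Z:
Z:::Z:
Z:::::
Z:::ZZ
:ZZZZZ
:ZZ:::
:ZZ:::
gen 6: ZZZZ:Z
ZZ::::
ZZ::Z:
::Z:::
::::::
::::Z:
Z::Z::
gen 7: :::ZZZ
:::ZZ:
Z:Z::Z
:Z::::
::::::
::::::
Z::Z::
gen 8: ::Z::Z
Z:Z:::
ZZZZZZ
ZZ::::
::::::
::::::
:::Z:Z
gen 9: ZZZZZZ
::::::
:::ZZ:
:::ZZ:
::::::
::::::
::::Z:
gen 10: ZZZZZZ
ZZ::::
:::ZZ:
:::ZZ:
::::::
::::::
ZZZ:Z:
gen 11: ::::Z:
::::::
::ZZZZ
:::ZZ:
::::::
:Z::::
::::Z:
gen 12: ::::::
:::::Z
::Z::Z
::Z::Z
::::::
::::::
::::::
gen 13: ::::::
::::::
Z:::ZZ
::::::
::::::
::::::
::::::
gen 14: ::::::
:::::Z
:::::Z
:::::Z
::::::
::::::
::::::
gen 15: ::::::
::::::
Z:::ZZ
::::::
::::::
::::::
::::::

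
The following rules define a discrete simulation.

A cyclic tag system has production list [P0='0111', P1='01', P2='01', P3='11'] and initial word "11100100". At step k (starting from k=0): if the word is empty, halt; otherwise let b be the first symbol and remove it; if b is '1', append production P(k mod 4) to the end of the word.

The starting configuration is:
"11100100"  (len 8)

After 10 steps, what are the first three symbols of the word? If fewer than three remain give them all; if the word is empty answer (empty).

110

t=0: "11100100"  (len 8)
t=1: "11001000111"  (len 11)
t=2: "100100011101"  (len 12)
t=3: "0010001110101"  (len 13)
t=4: "010001110101"  (len 12)
t=5: "10001110101"  (len 11)
t=6: "000111010101"  (len 12)
t=7: "00111010101"  (len 11)
t=8: "0111010101"  (len 10)
t=9: "111010101"  (len 9)
t=10: "1101010101"  (len 10)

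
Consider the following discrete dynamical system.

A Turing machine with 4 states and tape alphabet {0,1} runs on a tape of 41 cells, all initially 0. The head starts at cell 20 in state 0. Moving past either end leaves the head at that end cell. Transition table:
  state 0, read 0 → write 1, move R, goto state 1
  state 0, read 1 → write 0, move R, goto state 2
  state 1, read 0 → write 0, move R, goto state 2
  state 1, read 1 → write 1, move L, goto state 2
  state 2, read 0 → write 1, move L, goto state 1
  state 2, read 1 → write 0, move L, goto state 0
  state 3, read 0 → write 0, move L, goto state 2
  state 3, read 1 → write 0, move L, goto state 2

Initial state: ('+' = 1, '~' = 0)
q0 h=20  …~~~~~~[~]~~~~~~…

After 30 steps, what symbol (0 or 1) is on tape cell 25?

[0] q0 h=20  …~~~~~~[~]~~~~~~…
[1] q1 h=21  …~~~~~+[~]~~~~~~…
[2] q2 h=22  …~~~~+~[~]~~~~~~…
[3] q1 h=21  …~~~~~+[~]+~~~~~…
[4] q2 h=22  …~~~~+~[+]~~~~~~…
[5] q0 h=21  …~~~~~+[~]~~~~~~…
[6] q1 h=22  …~~~~++[~]~~~~~~…
[7] q2 h=23  …~~~++~[~]~~~~~~…
[8] q1 h=22  …~~~~++[~]+~~~~~…
[9] q2 h=23  …~~~++~[+]~~~~~~…
[10] q0 h=22  …~~~~++[~]~~~~~~…
[11] q1 h=23  …~~~+++[~]~~~~~~…
[12] q2 h=24  …~~+++~[~]~~~~~~…
[13] q1 h=23  …~~~+++[~]+~~~~~…
[14] q2 h=24  …~~+++~[+]~~~~~~…
[15] q0 h=23  …~~~+++[~]~~~~~~…
[16] q1 h=24  …~~++++[~]~~~~~~…
[17] q2 h=25  …~++++~[~]~~~~~~…
[18] q1 h=24  …~~++++[~]+~~~~~…
[19] q2 h=25  …~++++~[+]~~~~~~…
[20] q0 h=24  …~~++++[~]~~~~~~…
[21] q1 h=25  …~+++++[~]~~~~~~…
[22] q2 h=26  …+++++~[~]~~~~~~…
[23] q1 h=25  …~+++++[~]+~~~~~…
[24] q2 h=26  …+++++~[+]~~~~~~…
[25] q0 h=25  …~+++++[~]~~~~~~…
[26] q1 h=26  …++++++[~]~~~~~~…
[27] q2 h=27  …+++++~[~]~~~~~~…
[28] q1 h=26  …++++++[~]+~~~~~…
[29] q2 h=27  …+++++~[+]~~~~~~…
[30] q0 h=26  …++++++[~]~~~~~~…

1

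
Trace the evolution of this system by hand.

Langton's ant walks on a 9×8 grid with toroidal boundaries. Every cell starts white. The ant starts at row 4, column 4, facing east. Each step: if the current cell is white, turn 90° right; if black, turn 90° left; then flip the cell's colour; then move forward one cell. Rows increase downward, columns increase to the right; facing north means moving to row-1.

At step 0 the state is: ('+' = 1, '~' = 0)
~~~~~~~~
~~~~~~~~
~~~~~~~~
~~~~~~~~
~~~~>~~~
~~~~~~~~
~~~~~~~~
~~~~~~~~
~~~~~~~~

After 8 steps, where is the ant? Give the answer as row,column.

4,4

[0] ~~~~~~~~
~~~~~~~~
~~~~~~~~
~~~~~~~~
~~~~>~~~
~~~~~~~~
~~~~~~~~
~~~~~~~~
~~~~~~~~
[1] ~~~~~~~~
~~~~~~~~
~~~~~~~~
~~~~~~~~
~~~~+~~~
~~~~v~~~
~~~~~~~~
~~~~~~~~
~~~~~~~~
[2] ~~~~~~~~
~~~~~~~~
~~~~~~~~
~~~~~~~~
~~~~+~~~
~~~<+~~~
~~~~~~~~
~~~~~~~~
~~~~~~~~
[3] ~~~~~~~~
~~~~~~~~
~~~~~~~~
~~~~~~~~
~~~^+~~~
~~~++~~~
~~~~~~~~
~~~~~~~~
~~~~~~~~
[4] ~~~~~~~~
~~~~~~~~
~~~~~~~~
~~~~~~~~
~~~+>~~~
~~~++~~~
~~~~~~~~
~~~~~~~~
~~~~~~~~
[5] ~~~~~~~~
~~~~~~~~
~~~~~~~~
~~~~^~~~
~~~+~~~~
~~~++~~~
~~~~~~~~
~~~~~~~~
~~~~~~~~
[6] ~~~~~~~~
~~~~~~~~
~~~~~~~~
~~~~+>~~
~~~+~~~~
~~~++~~~
~~~~~~~~
~~~~~~~~
~~~~~~~~
[7] ~~~~~~~~
~~~~~~~~
~~~~~~~~
~~~~++~~
~~~+~v~~
~~~++~~~
~~~~~~~~
~~~~~~~~
~~~~~~~~
[8] ~~~~~~~~
~~~~~~~~
~~~~~~~~
~~~~++~~
~~~+<+~~
~~~++~~~
~~~~~~~~
~~~~~~~~
~~~~~~~~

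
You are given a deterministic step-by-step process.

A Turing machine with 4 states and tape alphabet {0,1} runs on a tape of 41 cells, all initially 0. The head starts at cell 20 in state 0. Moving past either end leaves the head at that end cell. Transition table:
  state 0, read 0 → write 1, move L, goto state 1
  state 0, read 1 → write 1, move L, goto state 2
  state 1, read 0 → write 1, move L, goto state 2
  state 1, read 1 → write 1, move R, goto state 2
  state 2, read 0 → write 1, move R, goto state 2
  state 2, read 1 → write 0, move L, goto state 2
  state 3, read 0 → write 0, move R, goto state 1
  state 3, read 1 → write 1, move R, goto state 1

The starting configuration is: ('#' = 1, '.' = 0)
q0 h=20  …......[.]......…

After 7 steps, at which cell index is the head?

k=0  q0 h=20  …......[.]......…
k=1  q1 h=19  …......[.]#.....…
k=2  q2 h=18  …......[.]##....…
k=3  q2 h=19  ….....#[#]#.....…
k=4  q2 h=18  …......[#].#....…
k=5  q2 h=17  …......[.]..#...…
k=6  q2 h=18  ….....#[.].#....…
k=7  q2 h=19  …....##[.]#.....…

19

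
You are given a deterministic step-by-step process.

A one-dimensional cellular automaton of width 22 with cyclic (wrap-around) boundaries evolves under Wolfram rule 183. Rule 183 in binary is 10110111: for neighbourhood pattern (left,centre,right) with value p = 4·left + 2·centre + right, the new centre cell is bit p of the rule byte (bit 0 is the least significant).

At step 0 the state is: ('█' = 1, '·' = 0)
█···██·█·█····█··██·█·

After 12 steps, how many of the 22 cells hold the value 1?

gen 0: █···██·█·█····█··██·█·
gen 1: ████··███████████··███
gen 2: ███·██·█████████·██·██
gen 3: ██·█··█·███████·█··█·█
gen 4: █·██████·█████·██████·
gen 5: ██·████·█·███·█·████·█
gen 6: █·█·██·███·█·███·██·█·
gen 7: ████··█·█·███·█·█··███
gen 8: ███·██████·█·██████·██
gen 9: ██·█·████·███·████·█·█
gen 10: █·███·██·█·█·█·██·███·
gen 11: ██·█·█··███████··█·█·█
gen 12: █·██████·█████·██████·

18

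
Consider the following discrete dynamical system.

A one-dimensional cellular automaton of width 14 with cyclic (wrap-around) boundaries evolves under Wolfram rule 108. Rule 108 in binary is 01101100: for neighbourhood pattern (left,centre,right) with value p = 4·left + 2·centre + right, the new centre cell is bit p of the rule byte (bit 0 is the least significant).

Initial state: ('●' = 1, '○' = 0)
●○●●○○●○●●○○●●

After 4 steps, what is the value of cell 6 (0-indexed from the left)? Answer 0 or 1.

1

t=0: ●○●●○○●○●●○○●●
t=1: ●●●●○○●●●●○○●○
t=2: ●○○●○○●○○●○○●●
t=3: ●○○●○○●○○●○○●○
t=4: ●○○●○○●○○●○○●●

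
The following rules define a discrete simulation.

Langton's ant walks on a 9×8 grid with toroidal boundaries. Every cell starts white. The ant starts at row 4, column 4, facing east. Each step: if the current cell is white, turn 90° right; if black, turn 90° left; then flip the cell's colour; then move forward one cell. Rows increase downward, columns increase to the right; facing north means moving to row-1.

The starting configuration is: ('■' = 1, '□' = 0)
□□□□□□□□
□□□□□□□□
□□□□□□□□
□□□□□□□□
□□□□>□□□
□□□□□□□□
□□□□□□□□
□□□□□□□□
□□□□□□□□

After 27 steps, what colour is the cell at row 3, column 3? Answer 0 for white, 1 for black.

1

[0] □□□□□□□□
□□□□□□□□
□□□□□□□□
□□□□□□□□
□□□□>□□□
□□□□□□□□
□□□□□□□□
□□□□□□□□
□□□□□□□□
[1] □□□□□□□□
□□□□□□□□
□□□□□□□□
□□□□□□□□
□□□□■□□□
□□□□v□□□
□□□□□□□□
□□□□□□□□
□□□□□□□□
[2] □□□□□□□□
□□□□□□□□
□□□□□□□□
□□□□□□□□
□□□□■□□□
□□□<■□□□
□□□□□□□□
□□□□□□□□
□□□□□□□□
[3] □□□□□□□□
□□□□□□□□
□□□□□□□□
□□□□□□□□
□□□^■□□□
□□□■■□□□
□□□□□□□□
□□□□□□□□
□□□□□□□□
[4] □□□□□□□□
□□□□□□□□
□□□□□□□□
□□□□□□□□
□□□■>□□□
□□□■■□□□
□□□□□□□□
□□□□□□□□
□□□□□□□□
[5] □□□□□□□□
□□□□□□□□
□□□□□□□□
□□□□^□□□
□□□■□□□□
□□□■■□□□
□□□□□□□□
□□□□□□□□
□□□□□□□□
[6] □□□□□□□□
□□□□□□□□
□□□□□□□□
□□□□■>□□
□□□■□□□□
□□□■■□□□
□□□□□□□□
□□□□□□□□
□□□□□□□□
[7] □□□□□□□□
□□□□□□□□
□□□□□□□□
□□□□■■□□
□□□■□v□□
□□□■■□□□
□□□□□□□□
□□□□□□□□
□□□□□□□□
[8] □□□□□□□□
□□□□□□□□
□□□□□□□□
□□□□■■□□
□□□■<■□□
□□□■■□□□
□□□□□□□□
□□□□□□□□
□□□□□□□□
[9] □□□□□□□□
□□□□□□□□
□□□□□□□□
□□□□^■□□
□□□■■■□□
□□□■■□□□
□□□□□□□□
□□□□□□□□
□□□□□□□□
[10] □□□□□□□□
□□□□□□□□
□□□□□□□□
□□□<□■□□
□□□■■■□□
□□□■■□□□
□□□□□□□□
□□□□□□□□
□□□□□□□□
[11] □□□□□□□□
□□□□□□□□
□□□^□□□□
□□□■□■□□
□□□■■■□□
□□□■■□□□
□□□□□□□□
□□□□□□□□
□□□□□□□□
[12] □□□□□□□□
□□□□□□□□
□□□■>□□□
□□□■□■□□
□□□■■■□□
□□□■■□□□
□□□□□□□□
□□□□□□□□
□□□□□□□□
[13] □□□□□□□□
□□□□□□□□
□□□■■□□□
□□□■v■□□
□□□■■■□□
□□□■■□□□
□□□□□□□□
□□□□□□□□
□□□□□□□□
[14] □□□□□□□□
□□□□□□□□
□□□■■□□□
□□□<■■□□
□□□■■■□□
□□□■■□□□
□□□□□□□□
□□□□□□□□
□□□□□□□□
[15] □□□□□□□□
□□□□□□□□
□□□■■□□□
□□□□■■□□
□□□v■■□□
□□□■■□□□
□□□□□□□□
□□□□□□□□
□□□□□□□□
[16] □□□□□□□□
□□□□□□□□
□□□■■□□□
□□□□■■□□
□□□□>■□□
□□□■■□□□
□□□□□□□□
□□□□□□□□
□□□□□□□□
[17] □□□□□□□□
□□□□□□□□
□□□■■□□□
□□□□^■□□
□□□□□■□□
□□□■■□□□
□□□□□□□□
□□□□□□□□
□□□□□□□□
[18] □□□□□□□□
□□□□□□□□
□□□■■□□□
□□□<□■□□
□□□□□■□□
□□□■■□□□
□□□□□□□□
□□□□□□□□
□□□□□□□□
[19] □□□□□□□□
□□□□□□□□
□□□^■□□□
□□□■□■□□
□□□□□■□□
□□□■■□□□
□□□□□□□□
□□□□□□□□
□□□□□□□□
[20] □□□□□□□□
□□□□□□□□
□□<□■□□□
□□□■□■□□
□□□□□■□□
□□□■■□□□
□□□□□□□□
□□□□□□□□
□□□□□□□□
[21] □□□□□□□□
□□^□□□□□
□□■□■□□□
□□□■□■□□
□□□□□■□□
□□□■■□□□
□□□□□□□□
□□□□□□□□
□□□□□□□□
[22] □□□□□□□□
□□■>□□□□
□□■□■□□□
□□□■□■□□
□□□□□■□□
□□□■■□□□
□□□□□□□□
□□□□□□□□
□□□□□□□□
[23] □□□□□□□□
□□■■□□□□
□□■v■□□□
□□□■□■□□
□□□□□■□□
□□□■■□□□
□□□□□□□□
□□□□□□□□
□□□□□□□□
[24] □□□□□□□□
□□■■□□□□
□□<■■□□□
□□□■□■□□
□□□□□■□□
□□□■■□□□
□□□□□□□□
□□□□□□□□
□□□□□□□□
[25] □□□□□□□□
□□■■□□□□
□□□■■□□□
□□v■□■□□
□□□□□■□□
□□□■■□□□
□□□□□□□□
□□□□□□□□
□□□□□□□□
[26] □□□□□□□□
□□■■□□□□
□□□■■□□□
□<■■□■□□
□□□□□■□□
□□□■■□□□
□□□□□□□□
□□□□□□□□
□□□□□□□□
[27] □□□□□□□□
□□■■□□□□
□^□■■□□□
□■■■□■□□
□□□□□■□□
□□□■■□□□
□□□□□□□□
□□□□□□□□
□□□□□□□□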